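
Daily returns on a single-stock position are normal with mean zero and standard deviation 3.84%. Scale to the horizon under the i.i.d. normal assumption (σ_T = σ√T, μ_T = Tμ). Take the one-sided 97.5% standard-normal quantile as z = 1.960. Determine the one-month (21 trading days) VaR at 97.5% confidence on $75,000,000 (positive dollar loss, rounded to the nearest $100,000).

$25,900,000

σ_{21d} = 3.84% × √21 = 17.597%.
VaR = 1.960 × 17.597% = 34.490%.
On $75,000,000: 0.34490 × $75,000,000 = $25,867,500.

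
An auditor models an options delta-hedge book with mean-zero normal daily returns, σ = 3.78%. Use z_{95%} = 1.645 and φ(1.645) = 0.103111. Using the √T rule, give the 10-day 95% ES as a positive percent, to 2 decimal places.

24.65%

σ_{10d} = 3.78% × √10 = 11.953%.
ES multiplier = φ(z)/(1−α) = 0.103111/0.05 = 2.062.
ES = 11.953% × 2.062 = 24.647%.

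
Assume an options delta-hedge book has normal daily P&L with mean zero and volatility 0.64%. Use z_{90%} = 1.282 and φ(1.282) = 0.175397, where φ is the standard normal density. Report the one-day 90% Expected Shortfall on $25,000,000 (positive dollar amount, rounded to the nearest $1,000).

Tail multiplier: φ(z)/(1−α) = 0.175397 / 0.1 = 1.754.
ES = 0.64% × 1.754 = 1.123%.
On $25,000,000: 0.01123 × $25,000,000 = $280,750.

$281,000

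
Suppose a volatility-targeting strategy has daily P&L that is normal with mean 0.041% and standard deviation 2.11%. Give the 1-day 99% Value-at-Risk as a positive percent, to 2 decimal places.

At 99% one-sided, z = 2.326.
VaR = −μ + z·σ = −(0.041%) + 2.326 × 2.11% = 4.867%.

4.87%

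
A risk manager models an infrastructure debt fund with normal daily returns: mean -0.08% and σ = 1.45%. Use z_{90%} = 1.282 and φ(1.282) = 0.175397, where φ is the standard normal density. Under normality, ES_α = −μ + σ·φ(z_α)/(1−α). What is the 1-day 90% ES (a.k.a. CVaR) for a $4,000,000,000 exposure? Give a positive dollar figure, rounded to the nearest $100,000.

$104,900,000

Tail multiplier: φ(z)/(1−α) = 0.175397 / 0.1 = 1.754.
ES = −(-0.08%) + 1.45% × 1.754 = 2.623%.
On $4,000,000,000: 0.02623 × $4,000,000,000 = $104,920,000.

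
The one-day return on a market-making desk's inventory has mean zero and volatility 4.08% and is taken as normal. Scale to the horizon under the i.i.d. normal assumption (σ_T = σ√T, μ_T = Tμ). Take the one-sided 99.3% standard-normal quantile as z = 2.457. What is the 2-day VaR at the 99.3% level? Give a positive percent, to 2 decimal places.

σ_{2d} = 4.08% × √2 = 5.770%.
VaR = 2.457 × 5.770% = 14.177%.

14.18%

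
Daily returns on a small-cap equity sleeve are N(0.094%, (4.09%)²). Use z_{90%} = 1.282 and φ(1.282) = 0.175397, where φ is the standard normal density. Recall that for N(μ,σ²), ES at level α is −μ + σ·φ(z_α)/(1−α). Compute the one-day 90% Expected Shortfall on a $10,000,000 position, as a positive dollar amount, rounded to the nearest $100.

Tail multiplier: φ(z)/(1−α) = 0.175397 / 0.1 = 1.754.
ES = −(0.094%) + 4.09% × 1.754 = 7.080%.
On $10,000,000: 0.07080 × $10,000,000 = $708,000.

$708,000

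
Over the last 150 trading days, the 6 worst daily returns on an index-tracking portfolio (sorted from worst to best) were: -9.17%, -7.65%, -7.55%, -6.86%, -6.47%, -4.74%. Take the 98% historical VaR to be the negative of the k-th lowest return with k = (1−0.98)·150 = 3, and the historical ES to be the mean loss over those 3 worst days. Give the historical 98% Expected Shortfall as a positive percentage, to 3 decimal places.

8.123%

The 3 worst returns sum to -24.37%.
ES = −(-24.37%) / 3 = 8.1233…% ≈ 8.123%.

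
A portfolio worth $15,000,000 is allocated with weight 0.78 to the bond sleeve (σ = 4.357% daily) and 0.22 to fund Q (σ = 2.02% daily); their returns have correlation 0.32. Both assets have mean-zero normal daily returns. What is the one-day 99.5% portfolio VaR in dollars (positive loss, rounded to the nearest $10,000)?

$1,380,000

σ_p² = 0.78²·4.357² + 0.22²·2.02² + 2·0.32·0.78·0.22·4.357·2.02 = 12.7136 (%²).
σ_p = √12.7136 = 3.566%.
At 99.5%, z = 2.576.
VaR = 2.576 × 3.566% = 9.186%; on $15,000,000 that is $1,377,900.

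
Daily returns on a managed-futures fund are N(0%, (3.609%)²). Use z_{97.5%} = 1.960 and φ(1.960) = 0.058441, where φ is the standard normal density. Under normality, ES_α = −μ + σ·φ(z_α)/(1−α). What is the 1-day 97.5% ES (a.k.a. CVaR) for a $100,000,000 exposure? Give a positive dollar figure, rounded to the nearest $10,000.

$8,440,000

Tail multiplier: φ(z)/(1−α) = 0.058441 / 0.025 = 2.338.
ES = 3.609% × 2.338 = 8.438%.
On $100,000,000: 0.08438 × $100,000,000 = $8,438,000.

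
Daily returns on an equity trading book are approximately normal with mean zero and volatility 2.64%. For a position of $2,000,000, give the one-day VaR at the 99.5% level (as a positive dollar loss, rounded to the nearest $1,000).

At 99.5% one-sided, z = 2.576.
VaR = z·σ = 2.576 × 2.64% = 6.801%.
On $2,000,000: 0.06801 × $2,000,000 = $136,020.

$136,000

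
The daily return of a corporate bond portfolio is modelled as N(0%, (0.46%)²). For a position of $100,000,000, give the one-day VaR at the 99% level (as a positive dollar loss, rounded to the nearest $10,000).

At 99% one-sided, z = 2.326.
VaR = z·σ = 2.326 × 0.46% = 1.070%.
On $100,000,000: 0.01070 × $100,000,000 = $1,070,000.

$1,070,000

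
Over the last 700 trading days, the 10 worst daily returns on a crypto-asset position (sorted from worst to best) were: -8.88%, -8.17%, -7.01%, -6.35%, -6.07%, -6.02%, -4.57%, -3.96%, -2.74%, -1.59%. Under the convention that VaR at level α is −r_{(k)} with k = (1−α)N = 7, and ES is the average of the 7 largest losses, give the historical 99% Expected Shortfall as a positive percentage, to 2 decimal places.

6.72%

The 7 worst returns sum to -47.07%.
ES = −(-47.07%) / 7 = 6.7242…% ≈ 6.72%.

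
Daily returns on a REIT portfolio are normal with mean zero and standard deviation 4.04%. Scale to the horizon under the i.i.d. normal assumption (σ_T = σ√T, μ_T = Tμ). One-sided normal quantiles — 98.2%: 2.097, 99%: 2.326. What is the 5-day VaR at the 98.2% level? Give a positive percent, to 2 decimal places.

18.94%

σ_{5d} = 4.04% × √5 = 9.034%.
VaR = 2.097 × 9.034% = 18.944%.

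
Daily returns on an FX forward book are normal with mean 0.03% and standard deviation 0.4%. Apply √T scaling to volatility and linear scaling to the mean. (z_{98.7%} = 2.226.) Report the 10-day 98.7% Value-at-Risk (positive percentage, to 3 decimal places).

σ_{10d} = 0.4% × √10 = 1.265%; μ_{10d} = 10 × 0.03% = 0.300%.
VaR = −(0.300%) + 2.226 × 1.265% = 2.516%.

2.516%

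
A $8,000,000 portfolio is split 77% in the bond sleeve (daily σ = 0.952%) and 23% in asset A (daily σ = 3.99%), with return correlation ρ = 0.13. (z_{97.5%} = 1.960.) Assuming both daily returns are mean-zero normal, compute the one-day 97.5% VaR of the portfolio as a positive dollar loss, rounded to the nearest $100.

$195,500

σ_p² = 0.77²·0.952² + 0.23²·3.99² + 2·0.13·0.77·0.23·0.952·3.99 = 1.5544 (%²).
σ_p = √1.5544 = 1.247%.
VaR = 1.960 × 1.247% = 2.444%; on $8,000,000 that is $195,520.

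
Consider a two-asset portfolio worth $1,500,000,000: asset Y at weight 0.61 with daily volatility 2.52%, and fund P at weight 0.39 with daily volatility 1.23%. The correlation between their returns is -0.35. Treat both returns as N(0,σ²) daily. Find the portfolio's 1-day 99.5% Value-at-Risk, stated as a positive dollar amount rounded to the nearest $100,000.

$55,700,000

σ_p² = 0.61²·2.52² + 0.39²·1.23² + 2·-0.35·0.61·0.39·2.52·1.23 = 2.0769 (%²).
σ_p = √2.0769 = 1.441%.
At 99.5%, z = 2.576.
VaR = 2.576 × 1.441% = 3.712%; on $1,500,000,000 that is $55,680,000.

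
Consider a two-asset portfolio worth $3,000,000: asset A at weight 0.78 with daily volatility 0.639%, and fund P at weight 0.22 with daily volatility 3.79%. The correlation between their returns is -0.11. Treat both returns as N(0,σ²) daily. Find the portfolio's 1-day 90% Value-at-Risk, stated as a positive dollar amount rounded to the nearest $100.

$35,500

σ_p² = 0.78²·0.639² + 0.22²·3.79² + 2·-0.11·0.78·0.22·0.639·3.79 = 0.8522 (%²).
σ_p = √0.8522 = 0.923%.
At 90%, z = 1.282.
VaR = 1.282 × 0.923% = 1.183%; on $3,000,000 that is $35,490.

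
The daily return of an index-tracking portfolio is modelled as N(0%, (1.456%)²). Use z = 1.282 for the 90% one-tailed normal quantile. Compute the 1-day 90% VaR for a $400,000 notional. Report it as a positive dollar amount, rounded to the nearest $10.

VaR = z·σ = 1.282 × 1.456% = 1.867%.
On $400,000: 0.01867 × $400,000 = $7,468.

$7,470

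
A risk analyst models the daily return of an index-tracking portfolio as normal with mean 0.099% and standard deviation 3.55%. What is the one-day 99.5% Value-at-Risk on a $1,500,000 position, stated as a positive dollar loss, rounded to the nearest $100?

At 99.5% one-sided, z = 2.576.
VaR = −μ + z·σ = −(0.099%) + 2.576 × 3.55% = 9.046%.
On $1,500,000: 0.09046 × $1,500,000 = $135,690.

$135,700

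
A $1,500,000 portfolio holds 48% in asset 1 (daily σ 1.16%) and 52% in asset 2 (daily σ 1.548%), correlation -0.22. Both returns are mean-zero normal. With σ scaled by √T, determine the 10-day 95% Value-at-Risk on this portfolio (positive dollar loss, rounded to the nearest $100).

σ_p = √(0.48²·1.16² + 0.52²·1.548² + 2·-0.22·0.48·0.52·1.16·1.548) = 0.872%.
σ_{10d} = 0.872% × √10 = 2.758%.
z(95%) = 1.645.
VaR = 1.645 × 2.758% = 4.537%; on $1,500,000 that is $68,055.

$68,100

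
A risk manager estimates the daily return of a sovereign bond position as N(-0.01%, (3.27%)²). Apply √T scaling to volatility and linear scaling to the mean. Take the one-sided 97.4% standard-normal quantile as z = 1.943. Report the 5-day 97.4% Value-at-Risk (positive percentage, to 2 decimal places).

14.26%

σ_{5d} = 3.27% × √5 = 7.312%; μ_{5d} = 5 × -0.01% = -0.050%.
VaR = −(-0.050%) + 1.943 × 7.312% = 14.257%.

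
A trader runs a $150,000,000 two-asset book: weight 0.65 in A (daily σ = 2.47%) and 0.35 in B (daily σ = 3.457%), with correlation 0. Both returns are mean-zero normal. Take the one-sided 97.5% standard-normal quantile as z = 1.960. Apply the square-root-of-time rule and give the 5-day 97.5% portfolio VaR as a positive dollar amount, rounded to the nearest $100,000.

$13,200,000

σ_p = √(0.65²·2.47² + 0.35²·3.457² + 2·0·0.65·0.35·2.47·3.457) = 2.010%.
σ_{5d} = 2.010% × √5 = 4.494%.
VaR = 1.960 × 4.494% = 8.808%; on $150,000,000 that is $13,212,000.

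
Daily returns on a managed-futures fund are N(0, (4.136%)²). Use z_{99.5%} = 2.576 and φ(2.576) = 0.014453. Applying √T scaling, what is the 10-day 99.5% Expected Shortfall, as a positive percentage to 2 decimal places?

37.81%

σ_{10d} = 4.136% × √10 = 13.079%.
ES multiplier = φ(z)/(1−α) = 0.014453/0.005 = 2.891.
ES = 13.079% × 2.891 = 37.811%.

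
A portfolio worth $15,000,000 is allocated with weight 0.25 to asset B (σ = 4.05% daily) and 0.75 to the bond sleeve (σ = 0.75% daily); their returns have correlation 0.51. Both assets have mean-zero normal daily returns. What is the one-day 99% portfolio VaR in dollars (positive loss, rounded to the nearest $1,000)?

$484,000

σ_p² = 0.25²·4.05² + 0.75²·0.75² + 2·0.51·0.25·0.75·4.05·0.75 = 1.9225 (%²).
σ_p = √1.9225 = 1.387%.
At 99%, z = 2.326.
VaR = 2.326 × 1.387% = 3.226%; on $15,000,000 that is $483,900.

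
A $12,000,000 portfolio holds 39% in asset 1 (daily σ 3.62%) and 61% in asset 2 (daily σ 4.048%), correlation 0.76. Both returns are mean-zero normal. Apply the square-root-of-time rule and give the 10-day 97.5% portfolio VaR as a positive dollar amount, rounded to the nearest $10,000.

σ_p = √(0.39²·3.62² + 0.61²·4.048² + 2·0.76·0.39·0.61·3.62·4.048) = 3.659%.
σ_{10d} = 3.659% × √10 = 11.571%.
z(97.5%) = 1.960.
VaR = 1.960 × 11.571% = 22.679%; on $12,000,000 that is $2,721,480.

$2,720,000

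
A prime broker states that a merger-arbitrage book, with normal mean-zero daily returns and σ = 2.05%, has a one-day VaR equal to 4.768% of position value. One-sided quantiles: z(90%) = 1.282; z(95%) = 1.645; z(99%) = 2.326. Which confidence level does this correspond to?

Implied z = VaR/σ = 4.768 / 2.05 = 2.326.
This matches z(99%) = 2.326.

99%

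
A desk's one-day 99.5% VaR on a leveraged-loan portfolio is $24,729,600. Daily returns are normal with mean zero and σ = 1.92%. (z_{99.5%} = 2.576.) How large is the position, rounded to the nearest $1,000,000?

VaR as a fraction of value: z·σ = 2.576 × 1.92% = 4.94592%.
Position = $24,729,600 / 0.0494592 = $500,000,000.

$500,000,000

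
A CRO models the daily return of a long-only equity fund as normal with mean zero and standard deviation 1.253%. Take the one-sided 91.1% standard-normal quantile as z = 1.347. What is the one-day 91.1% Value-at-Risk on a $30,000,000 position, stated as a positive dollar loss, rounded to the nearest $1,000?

$506,000

VaR = z·σ = 1.347 × 1.253% = 1.688%.
On $30,000,000: 0.01688 × $30,000,000 = $506,400.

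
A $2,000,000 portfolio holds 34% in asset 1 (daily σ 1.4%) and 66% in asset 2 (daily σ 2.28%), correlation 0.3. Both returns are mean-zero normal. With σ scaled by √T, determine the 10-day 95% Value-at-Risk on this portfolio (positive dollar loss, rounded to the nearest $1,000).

$178,000

σ_p = √(0.34²·1.4² + 0.66²·2.28² + 2·0.3·0.34·0.66·1.4·2.28) = 1.709%.
σ_{10d} = 1.709% × √10 = 5.404%.
z(95%) = 1.645.
VaR = 1.645 × 5.404% = 8.890%; on $2,000,000 that is $177,800.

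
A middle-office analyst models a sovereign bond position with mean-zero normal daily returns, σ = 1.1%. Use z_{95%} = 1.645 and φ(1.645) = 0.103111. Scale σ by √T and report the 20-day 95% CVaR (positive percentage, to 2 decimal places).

10.14%

σ_{20d} = 1.1% × √20 = 4.919%.
ES multiplier = φ(z)/(1−α) = 0.103111/0.05 = 2.062.
ES = 4.919% × 2.062 = 10.143%.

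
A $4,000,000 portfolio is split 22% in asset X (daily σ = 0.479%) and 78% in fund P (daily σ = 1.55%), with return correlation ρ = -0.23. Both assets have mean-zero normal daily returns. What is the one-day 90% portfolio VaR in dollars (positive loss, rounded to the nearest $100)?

$61,000

σ_p² = 0.22²·0.479² + 0.78²·1.55² + 2·-0.23·0.22·0.78·0.479·1.55 = 1.4142 (%²).
σ_p = √1.4142 = 1.189%.
At 90%, z = 1.282.
VaR = 1.282 × 1.189% = 1.524%; on $4,000,000 that is $60,960.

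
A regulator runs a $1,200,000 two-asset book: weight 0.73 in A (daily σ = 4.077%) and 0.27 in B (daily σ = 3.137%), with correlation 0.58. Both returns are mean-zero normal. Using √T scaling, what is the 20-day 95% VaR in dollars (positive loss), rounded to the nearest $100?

$312,100

σ_p = √(0.73²·4.077² + 0.27²·3.137² + 2·0.58·0.73·0.27·4.077·3.137) = 3.535%.
σ_{20d} = 3.535% × √20 = 15.809%.
z(95%) = 1.645.
VaR = 1.645 × 15.809% = 26.006%; on $1,200,000 that is $312,072.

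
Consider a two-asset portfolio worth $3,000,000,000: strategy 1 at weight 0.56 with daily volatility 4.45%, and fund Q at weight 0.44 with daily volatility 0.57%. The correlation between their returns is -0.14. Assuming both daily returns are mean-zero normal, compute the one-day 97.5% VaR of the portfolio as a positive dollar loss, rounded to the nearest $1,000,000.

$145,000,000

σ_p² = 0.56²·4.45² + 0.44²·0.57² + 2·-0.14·0.56·0.44·4.45·0.57 = 6.0980 (%²).
σ_p = √6.0980 = 2.469%.
At 97.5%, z = 1.960.
VaR = 1.960 × 2.469% = 4.839%; on $3,000,000,000 that is $145,170,000.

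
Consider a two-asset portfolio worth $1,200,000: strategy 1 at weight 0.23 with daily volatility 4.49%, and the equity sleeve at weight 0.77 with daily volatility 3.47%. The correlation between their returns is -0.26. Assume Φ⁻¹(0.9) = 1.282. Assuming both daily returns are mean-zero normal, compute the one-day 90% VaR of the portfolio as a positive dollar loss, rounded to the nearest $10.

σ_p² = 0.23²·4.49² + 0.77²·3.47² + 2·-0.26·0.23·0.77·4.49·3.47 = 6.7707 (%²).
σ_p = √6.7707 = 2.602%.
VaR = 1.282 × 2.602% = 3.336%; on $1,200,000 that is $40,032.

$40,030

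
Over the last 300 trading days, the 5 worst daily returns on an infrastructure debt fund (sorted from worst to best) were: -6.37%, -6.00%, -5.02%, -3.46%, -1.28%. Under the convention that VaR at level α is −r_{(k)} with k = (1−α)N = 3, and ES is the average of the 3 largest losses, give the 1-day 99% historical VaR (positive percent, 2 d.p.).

k = 3; the 3rd lowest return is -5.02%, so VaR = 5.02%.

5.02%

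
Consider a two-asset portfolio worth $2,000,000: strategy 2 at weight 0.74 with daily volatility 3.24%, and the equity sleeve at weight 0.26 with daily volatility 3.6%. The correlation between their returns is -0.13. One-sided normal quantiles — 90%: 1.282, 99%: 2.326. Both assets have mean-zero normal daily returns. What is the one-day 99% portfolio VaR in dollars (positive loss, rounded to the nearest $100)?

σ_p² = 0.74²·3.24² + 0.26²·3.6² + 2·-0.13·0.74·0.26·3.24·3.6 = 6.0411 (%²).
σ_p = √6.0411 = 2.458%.
VaR = 2.326 × 2.458% = 5.717%; on $2,000,000 that is $114,340.

$114,300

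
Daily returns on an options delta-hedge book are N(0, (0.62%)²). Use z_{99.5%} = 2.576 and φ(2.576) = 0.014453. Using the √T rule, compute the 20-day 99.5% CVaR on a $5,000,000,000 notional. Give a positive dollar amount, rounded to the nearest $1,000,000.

σ_{20d} = 0.62% × √20 = 2.773%.
ES multiplier = φ(z)/(1−α) = 0.014453/0.005 = 2.891.
ES = 2.773% × 2.891 = 8.017%; on $5,000,000,000: $400,850,000.

$401,000,000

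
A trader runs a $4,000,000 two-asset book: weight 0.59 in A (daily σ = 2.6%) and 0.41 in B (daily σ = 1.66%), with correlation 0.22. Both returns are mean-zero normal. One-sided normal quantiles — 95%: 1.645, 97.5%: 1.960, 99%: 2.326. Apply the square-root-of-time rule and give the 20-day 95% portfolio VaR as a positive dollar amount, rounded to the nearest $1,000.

σ_p = √(0.59²·2.6² + 0.41²·1.66² + 2·0.22·0.59·0.41·2.6·1.66) = 1.810%.
σ_{20d} = 1.810% × √20 = 8.095%.
VaR = 1.645 × 8.095% = 13.316%; on $4,000,000 that is $532,640.

$533,000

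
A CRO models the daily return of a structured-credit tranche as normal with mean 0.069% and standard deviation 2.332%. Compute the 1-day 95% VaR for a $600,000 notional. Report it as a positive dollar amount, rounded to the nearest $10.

At 95% one-sided, z = 1.645.
VaR = −μ + z·σ = −(0.069%) + 1.645 × 2.332% = 3.767%.
On $600,000: 0.03767 × $600,000 = $22,602.

$22,600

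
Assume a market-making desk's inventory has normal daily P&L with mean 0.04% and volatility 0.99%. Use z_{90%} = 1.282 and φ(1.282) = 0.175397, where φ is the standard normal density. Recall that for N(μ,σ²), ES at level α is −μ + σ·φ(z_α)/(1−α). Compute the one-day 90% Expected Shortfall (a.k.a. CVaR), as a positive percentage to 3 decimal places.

1.696%

Tail multiplier: φ(z)/(1−α) = 0.175397 / 0.1 = 1.754.
ES = −(0.04%) + 0.99% × 1.754 = 1.696%.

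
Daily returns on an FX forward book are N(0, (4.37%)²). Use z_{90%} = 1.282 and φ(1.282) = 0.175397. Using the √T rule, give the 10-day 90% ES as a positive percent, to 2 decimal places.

σ_{10d} = 4.37% × √10 = 13.819%.
ES multiplier = φ(z)/(1−α) = 0.175397/0.1 = 1.754.
ES = 13.819% × 1.754 = 24.239%.

24.24%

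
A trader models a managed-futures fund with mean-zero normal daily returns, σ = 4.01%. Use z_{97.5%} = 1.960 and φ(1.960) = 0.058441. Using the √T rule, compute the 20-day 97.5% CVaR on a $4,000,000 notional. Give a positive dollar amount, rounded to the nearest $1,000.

σ_{20d} = 4.01% × √20 = 17.933%.
ES multiplier = φ(z)/(1−α) = 0.058441/0.025 = 2.338.
ES = 17.933% × 2.338 = 41.927%; on $4,000,000: $1,677,080.

$1,677,000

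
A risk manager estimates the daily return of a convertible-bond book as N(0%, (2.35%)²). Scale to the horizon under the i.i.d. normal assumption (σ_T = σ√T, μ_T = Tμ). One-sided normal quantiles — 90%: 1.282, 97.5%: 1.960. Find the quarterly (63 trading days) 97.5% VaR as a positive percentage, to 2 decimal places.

σ_{63d} = 2.35% × √63 = 18.653%.
VaR = 1.960 × 18.653% = 36.560%.

36.56%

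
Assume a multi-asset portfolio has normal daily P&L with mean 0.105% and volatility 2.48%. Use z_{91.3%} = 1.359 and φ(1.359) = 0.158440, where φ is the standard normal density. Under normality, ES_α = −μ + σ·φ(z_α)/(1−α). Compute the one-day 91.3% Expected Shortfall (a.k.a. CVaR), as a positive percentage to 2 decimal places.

Tail multiplier: φ(z)/(1−α) = 0.158440 / 0.087 = 1.821.
ES = −(0.105%) + 2.48% × 1.821 = 4.411%.

4.41%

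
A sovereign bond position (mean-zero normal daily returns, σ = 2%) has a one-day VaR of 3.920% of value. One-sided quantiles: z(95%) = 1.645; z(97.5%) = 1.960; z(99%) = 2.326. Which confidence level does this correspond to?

Implied z = VaR/σ = 3.920 / 2 = 1.960.
This matches z(97.5%) = 1.960.

97.5%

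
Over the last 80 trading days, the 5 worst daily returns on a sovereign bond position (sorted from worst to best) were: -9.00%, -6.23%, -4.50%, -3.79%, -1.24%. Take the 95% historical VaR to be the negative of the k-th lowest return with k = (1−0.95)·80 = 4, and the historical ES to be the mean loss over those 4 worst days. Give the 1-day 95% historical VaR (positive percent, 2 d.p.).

k = 4; the 4th lowest return is -3.79%, so VaR = 3.79%.

3.79%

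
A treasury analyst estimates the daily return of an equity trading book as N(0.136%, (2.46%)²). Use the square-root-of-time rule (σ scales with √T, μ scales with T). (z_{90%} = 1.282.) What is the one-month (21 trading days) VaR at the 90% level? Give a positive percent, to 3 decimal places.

11.596%

σ_{21d} = 2.46% × √21 = 11.273%; μ_{21d} = 21 × 0.136% = 2.856%.
VaR = −(2.856%) + 1.282 × 11.273% = 11.596%.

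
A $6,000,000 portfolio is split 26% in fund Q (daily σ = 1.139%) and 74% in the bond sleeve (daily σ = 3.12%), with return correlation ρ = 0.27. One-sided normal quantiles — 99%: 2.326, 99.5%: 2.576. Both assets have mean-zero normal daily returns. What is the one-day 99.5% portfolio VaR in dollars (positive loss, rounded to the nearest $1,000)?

σ_p² = 0.26²·1.139² + 0.74²·3.12² + 2·0.27·0.26·0.74·1.139·3.12 = 5.7875 (%²).
σ_p = √5.7875 = 2.406%.
VaR = 2.576 × 2.406% = 6.198%; on $6,000,000 that is $371,880.

$372,000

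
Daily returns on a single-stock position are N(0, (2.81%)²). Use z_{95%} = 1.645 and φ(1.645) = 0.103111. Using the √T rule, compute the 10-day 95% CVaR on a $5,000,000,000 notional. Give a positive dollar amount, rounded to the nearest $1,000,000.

σ_{10d} = 2.81% × √10 = 8.886%.
ES multiplier = φ(z)/(1−α) = 0.103111/0.05 = 2.062.
ES = 8.886% × 2.062 = 18.323%; on $5,000,000,000: $916,150,000.

$916,000,000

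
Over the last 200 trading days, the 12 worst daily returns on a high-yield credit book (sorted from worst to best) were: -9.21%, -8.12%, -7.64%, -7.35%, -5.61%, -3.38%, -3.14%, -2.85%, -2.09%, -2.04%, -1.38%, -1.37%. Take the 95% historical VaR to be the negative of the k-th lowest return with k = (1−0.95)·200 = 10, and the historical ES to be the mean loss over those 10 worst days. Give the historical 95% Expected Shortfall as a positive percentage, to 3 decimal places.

The 10 worst returns sum to -51.43%.
ES = −(-51.43%) / 10 = 5.143%.

5.143%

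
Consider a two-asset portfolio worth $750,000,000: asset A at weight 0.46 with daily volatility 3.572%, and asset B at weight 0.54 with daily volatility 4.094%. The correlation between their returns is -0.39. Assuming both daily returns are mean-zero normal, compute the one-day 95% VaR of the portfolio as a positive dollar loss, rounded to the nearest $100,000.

$26,900,000

σ_p² = 0.46²·3.572² + 0.54²·4.094² + 2·-0.39·0.46·0.54·3.572·4.094 = 4.7539 (%²).
σ_p = √4.7539 = 2.180%.
At 95%, z = 1.645.
VaR = 1.645 × 2.180% = 3.586%; on $750,000,000 that is $26,895,000.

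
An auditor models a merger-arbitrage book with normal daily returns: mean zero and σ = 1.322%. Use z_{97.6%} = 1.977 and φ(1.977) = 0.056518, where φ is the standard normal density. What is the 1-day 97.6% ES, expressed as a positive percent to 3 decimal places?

3.113%

Tail multiplier: φ(z)/(1−α) = 0.056518 / 0.024 = 2.355.
ES = 1.322% × 2.355 = 3.113%.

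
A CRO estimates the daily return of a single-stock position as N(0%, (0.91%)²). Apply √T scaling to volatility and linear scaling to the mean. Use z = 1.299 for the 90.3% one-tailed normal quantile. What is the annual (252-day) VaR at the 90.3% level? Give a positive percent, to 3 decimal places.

σ_{252d} = 0.91% × √252 = 14.446%.
VaR = 1.299 × 14.446% = 18.765%.

18.765%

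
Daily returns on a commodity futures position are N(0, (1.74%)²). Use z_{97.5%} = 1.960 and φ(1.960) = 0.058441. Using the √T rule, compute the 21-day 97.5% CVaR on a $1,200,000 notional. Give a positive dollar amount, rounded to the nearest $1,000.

$224,000

σ_{21d} = 1.74% × √21 = 7.974%.
ES multiplier = φ(z)/(1−α) = 0.058441/0.025 = 2.338.
ES = 7.974% × 2.338 = 18.643%; on $1,200,000: $223,716.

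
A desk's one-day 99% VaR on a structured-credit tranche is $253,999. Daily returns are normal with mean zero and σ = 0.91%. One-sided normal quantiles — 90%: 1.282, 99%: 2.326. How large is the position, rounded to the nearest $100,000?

VaR as a fraction of value: z·σ = 2.326 × 0.91% = 2.11666%.
Position = $253,999 / 0.0211666 = $11,999,991.

$12,000,000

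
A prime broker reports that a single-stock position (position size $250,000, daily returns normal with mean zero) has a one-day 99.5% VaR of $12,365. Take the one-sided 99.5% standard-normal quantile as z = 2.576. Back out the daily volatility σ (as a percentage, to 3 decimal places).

VaR as a fraction: $12,365 / $250,000 = 4.946%.
σ = VaR / z = 4.946% / 2.576 = 1.920%.

1.920%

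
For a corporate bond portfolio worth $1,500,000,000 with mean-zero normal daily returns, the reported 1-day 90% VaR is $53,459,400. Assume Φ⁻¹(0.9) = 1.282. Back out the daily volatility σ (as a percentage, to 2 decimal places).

2.78%

VaR as a fraction: $53,459,400 / $1,500,000,000 = 3.564%.
σ = VaR / z = 3.564% / 1.282 = 2.780%.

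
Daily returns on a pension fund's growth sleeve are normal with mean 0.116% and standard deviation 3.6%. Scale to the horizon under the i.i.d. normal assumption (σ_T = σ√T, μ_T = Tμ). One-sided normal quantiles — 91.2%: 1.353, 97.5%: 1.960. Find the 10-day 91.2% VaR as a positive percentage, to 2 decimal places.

σ_{10d} = 3.6% × √10 = 11.384%; μ_{10d} = 10 × 0.116% = 1.160%.
VaR = −(1.160%) + 1.353 × 11.384% = 14.243%.

14.24%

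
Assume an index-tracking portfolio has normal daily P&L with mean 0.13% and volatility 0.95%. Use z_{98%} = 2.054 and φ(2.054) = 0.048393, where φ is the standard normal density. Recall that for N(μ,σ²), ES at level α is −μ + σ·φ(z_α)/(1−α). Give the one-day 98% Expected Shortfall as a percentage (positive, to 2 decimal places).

Tail multiplier: φ(z)/(1−α) = 0.048393 / 0.02 = 2.420.
ES = −(0.13%) + 0.95% × 2.420 = 2.169%.

2.17%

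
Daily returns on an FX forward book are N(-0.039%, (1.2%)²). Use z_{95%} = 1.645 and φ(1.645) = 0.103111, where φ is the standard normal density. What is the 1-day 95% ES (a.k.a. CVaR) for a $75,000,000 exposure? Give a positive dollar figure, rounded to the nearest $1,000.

$1,885,000

Tail multiplier: φ(z)/(1−α) = 0.103111 / 0.05 = 2.062.
ES = −(-0.039%) + 1.2% × 2.062 = 2.513%.
On $75,000,000: 0.02513 × $75,000,000 = $1,884,750.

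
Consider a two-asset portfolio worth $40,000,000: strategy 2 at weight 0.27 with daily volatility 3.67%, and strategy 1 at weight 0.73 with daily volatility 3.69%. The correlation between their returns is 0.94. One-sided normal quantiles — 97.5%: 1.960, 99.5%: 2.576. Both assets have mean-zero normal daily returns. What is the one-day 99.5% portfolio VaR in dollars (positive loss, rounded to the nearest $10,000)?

$3,750,000

σ_p² = 0.27²·3.67² + 0.73²·3.69² + 2·0.94·0.27·0.73·3.67·3.69 = 13.2560 (%²).
σ_p = √13.2560 = 3.641%.
VaR = 2.576 × 3.641% = 9.379%; on $40,000,000 that is $3,751,600.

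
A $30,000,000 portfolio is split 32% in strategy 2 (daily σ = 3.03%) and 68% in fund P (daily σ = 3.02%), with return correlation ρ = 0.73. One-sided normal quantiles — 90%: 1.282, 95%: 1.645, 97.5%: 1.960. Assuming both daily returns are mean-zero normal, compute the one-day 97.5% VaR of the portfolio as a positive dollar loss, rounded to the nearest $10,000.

σ_p² = 0.32²·3.03² + 0.68²·3.02² + 2·0.73·0.32·0.68·3.03·3.02 = 8.0645 (%²).
σ_p = √8.0645 = 2.840%.
VaR = 1.960 × 2.840% = 5.566%; on $30,000,000 that is $1,669,800.

$1,670,000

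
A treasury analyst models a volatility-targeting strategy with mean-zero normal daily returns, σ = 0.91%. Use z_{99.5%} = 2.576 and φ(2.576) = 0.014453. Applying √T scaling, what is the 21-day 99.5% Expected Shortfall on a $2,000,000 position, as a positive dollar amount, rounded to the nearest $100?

$241,100

σ_{21d} = 0.91% × √21 = 4.170%.
ES multiplier = φ(z)/(1−α) = 0.014453/0.005 = 2.891.
ES = 4.170% × 2.891 = 12.055%; on $2,000,000: $241,100.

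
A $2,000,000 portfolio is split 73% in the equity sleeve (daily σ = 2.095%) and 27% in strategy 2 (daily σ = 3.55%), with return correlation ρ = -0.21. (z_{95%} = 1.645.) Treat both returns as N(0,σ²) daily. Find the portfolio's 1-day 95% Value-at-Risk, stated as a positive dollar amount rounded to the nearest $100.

$53,500

σ_p² = 0.73²·2.095² + 0.27²·3.55² + 2·-0.21·0.73·0.27·2.095·3.55 = 2.6420 (%²).
σ_p = √2.6420 = 1.625%.
VaR = 1.645 × 1.625% = 2.673%; on $2,000,000 that is $53,460.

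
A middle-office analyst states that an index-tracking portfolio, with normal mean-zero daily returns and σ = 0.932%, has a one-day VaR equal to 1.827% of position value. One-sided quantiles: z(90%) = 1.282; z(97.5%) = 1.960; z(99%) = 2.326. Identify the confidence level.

Implied z = VaR/σ = 1.827 / 0.932 = 1.960.
This matches z(97.5%) = 1.960.

97.5%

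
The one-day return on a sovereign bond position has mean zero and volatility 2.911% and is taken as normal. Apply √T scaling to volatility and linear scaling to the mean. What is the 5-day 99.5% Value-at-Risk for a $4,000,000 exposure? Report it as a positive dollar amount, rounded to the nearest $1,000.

$671,000

At 99.5%, z = 2.576.
σ_{5d} = 2.911% × √5 = 6.509%.
VaR = 2.576 × 6.509% = 16.767%.
On $4,000,000: 0.16767 × $4,000,000 = $670,680.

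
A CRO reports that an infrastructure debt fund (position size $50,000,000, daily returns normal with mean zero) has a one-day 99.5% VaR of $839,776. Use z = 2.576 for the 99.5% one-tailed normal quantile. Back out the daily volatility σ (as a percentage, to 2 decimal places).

VaR as a fraction: $839,776 / $50,000,000 = 1.680%.
σ = VaR / z = 1.680% / 2.576 = 0.652%.

0.65%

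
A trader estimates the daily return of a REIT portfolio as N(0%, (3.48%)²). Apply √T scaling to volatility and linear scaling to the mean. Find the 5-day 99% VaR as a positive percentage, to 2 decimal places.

18.10%

At 99%, z = 2.326.
σ_{5d} = 3.48% × √5 = 7.782%.
VaR = 2.326 × 7.782% = 18.101%.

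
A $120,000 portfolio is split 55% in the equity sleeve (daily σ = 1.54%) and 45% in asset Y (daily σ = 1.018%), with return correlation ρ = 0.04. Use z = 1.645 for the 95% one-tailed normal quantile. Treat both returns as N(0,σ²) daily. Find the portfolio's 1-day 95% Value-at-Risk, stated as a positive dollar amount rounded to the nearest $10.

$1,930

σ_p² = 0.55²·1.54² + 0.45²·1.018² + 2·0.04·0.55·0.45·1.54·1.018 = 0.9583 (%²).
σ_p = √0.9583 = 0.979%.
VaR = 1.645 × 0.979% = 1.610%; on $120,000 that is $1,932.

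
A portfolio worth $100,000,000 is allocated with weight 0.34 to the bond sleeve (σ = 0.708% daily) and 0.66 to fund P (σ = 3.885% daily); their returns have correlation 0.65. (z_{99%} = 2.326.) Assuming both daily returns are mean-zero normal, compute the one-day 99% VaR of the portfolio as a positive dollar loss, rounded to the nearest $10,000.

σ_p² = 0.34²·0.708² + 0.66²·3.885² + 2·0.65·0.34·0.66·0.708·3.885 = 7.4350 (%²).
σ_p = √7.4350 = 2.727%.
VaR = 2.326 × 2.727% = 6.343%; on $100,000,000 that is $6,343,000.

$6,340,000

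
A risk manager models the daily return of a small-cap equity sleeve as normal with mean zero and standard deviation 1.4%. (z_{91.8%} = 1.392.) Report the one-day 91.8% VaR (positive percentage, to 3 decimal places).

1.949%

VaR = z·σ = 1.392 × 1.4% = 1.949%.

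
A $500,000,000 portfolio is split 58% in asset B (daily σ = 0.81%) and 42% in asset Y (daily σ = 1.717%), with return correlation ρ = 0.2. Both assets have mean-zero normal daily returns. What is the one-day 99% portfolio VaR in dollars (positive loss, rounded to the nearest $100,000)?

σ_p² = 0.58²·0.81² + 0.42²·1.717² + 2·0.2·0.58·0.42·0.81·1.717 = 0.8763 (%²).
σ_p = √0.8763 = 0.936%.
At 99%, z = 2.326.
VaR = 2.326 × 0.936% = 2.177%; on $500,000,000 that is $10,885,000.

$10,900,000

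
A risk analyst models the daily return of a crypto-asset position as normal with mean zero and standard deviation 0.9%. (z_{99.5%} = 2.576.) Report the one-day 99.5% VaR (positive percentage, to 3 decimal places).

2.318%

VaR = z·σ = 2.576 × 0.9% = 2.318%.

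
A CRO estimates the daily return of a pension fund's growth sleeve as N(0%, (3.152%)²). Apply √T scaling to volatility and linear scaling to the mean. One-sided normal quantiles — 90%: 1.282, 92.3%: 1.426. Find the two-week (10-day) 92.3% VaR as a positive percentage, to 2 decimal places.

σ_{10d} = 3.152% × √10 = 9.967%.
VaR = 1.426 × 9.967% = 14.213%.

14.21%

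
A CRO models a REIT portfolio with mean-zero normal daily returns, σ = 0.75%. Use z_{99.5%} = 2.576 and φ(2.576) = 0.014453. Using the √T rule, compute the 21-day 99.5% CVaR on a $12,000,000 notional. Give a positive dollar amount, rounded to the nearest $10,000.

$1,190,000

σ_{21d} = 0.75% × √21 = 3.437%.
ES multiplier = φ(z)/(1−α) = 0.014453/0.005 = 2.891.
ES = 3.437% × 2.891 = 9.936%; on $12,000,000: $1,192,320.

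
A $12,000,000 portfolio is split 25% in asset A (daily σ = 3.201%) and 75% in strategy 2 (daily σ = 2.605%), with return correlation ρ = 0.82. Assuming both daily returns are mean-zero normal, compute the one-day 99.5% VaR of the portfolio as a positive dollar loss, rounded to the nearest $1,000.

σ_p² = 0.25²·3.201² + 0.75²·2.605² + 2·0.82·0.25·0.75·3.201·2.605 = 7.0217 (%²).
σ_p = √7.0217 = 2.650%.
At 99.5%, z = 2.576.
VaR = 2.576 × 2.650% = 6.826%; on $12,000,000 that is $819,120.

$819,000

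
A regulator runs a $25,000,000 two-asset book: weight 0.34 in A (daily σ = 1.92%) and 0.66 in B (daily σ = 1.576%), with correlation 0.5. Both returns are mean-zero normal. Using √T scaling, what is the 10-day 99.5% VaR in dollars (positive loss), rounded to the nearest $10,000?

σ_p = √(0.34²·1.92² + 0.66²·1.576² + 2·0.5·0.34·0.66·1.92·1.576) = 1.479%.
σ_{10d} = 1.479% × √10 = 4.677%.
z(99.5%) = 2.576.
VaR = 2.576 × 4.677% = 12.048%; on $25,000,000 that is $3,012,000.

$3,010,000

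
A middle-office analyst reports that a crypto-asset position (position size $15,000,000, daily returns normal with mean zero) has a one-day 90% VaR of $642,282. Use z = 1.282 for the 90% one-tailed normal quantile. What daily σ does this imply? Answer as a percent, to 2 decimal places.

3.34%

VaR as a fraction: $642,282 / $15,000,000 = 4.282%.
σ = VaR / z = 4.282% / 1.282 = 3.340%.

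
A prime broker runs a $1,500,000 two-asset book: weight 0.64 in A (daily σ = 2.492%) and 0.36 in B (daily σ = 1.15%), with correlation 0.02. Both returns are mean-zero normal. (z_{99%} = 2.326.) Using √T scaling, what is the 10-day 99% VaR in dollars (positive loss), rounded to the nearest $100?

σ_p = √(0.64²·2.492² + 0.36²·1.15² + 2·0.02·0.64·0.36·2.492·1.15) = 1.656%.
σ_{10d} = 1.656% × √10 = 5.237%.
VaR = 2.326 × 5.237% = 12.181%; on $1,500,000 that is $182,715.

$182,700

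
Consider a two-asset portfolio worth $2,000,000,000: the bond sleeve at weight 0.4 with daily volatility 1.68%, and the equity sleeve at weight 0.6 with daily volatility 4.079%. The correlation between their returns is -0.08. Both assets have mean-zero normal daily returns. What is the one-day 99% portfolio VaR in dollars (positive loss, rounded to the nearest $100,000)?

σ_p² = 0.4²·1.68² + 0.6²·4.079² + 2·-0.08·0.4·0.6·1.68·4.079 = 6.1782 (%²).
σ_p = √6.1782 = 2.486%.
At 99%, z = 2.326.
VaR = 2.326 × 2.486% = 5.782%; on $2,000,000,000 that is $115,640,000.

$115,600,000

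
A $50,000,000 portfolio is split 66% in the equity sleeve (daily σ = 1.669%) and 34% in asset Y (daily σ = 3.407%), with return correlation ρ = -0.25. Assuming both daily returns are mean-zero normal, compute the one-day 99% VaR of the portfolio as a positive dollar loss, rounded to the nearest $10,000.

σ_p² = 0.66²·1.669² + 0.34²·3.407² + 2·-0.25·0.66·0.34·1.669·3.407 = 1.9172 (%²).
σ_p = √1.9172 = 1.385%.
At 99%, z = 2.326.
VaR = 2.326 × 1.385% = 3.222%; on $50,000,000 that is $1,611,000.

$1,610,000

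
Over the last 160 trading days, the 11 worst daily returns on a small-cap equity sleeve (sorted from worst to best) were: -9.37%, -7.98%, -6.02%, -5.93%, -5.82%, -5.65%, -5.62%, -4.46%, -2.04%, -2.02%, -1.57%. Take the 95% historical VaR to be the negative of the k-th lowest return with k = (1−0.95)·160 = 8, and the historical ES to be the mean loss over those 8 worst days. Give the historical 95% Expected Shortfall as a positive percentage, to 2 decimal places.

6.36%

The 8 worst returns sum to -50.85%.
ES = −(-50.85%) / 8 = 6.35625% ≈ 6.36%.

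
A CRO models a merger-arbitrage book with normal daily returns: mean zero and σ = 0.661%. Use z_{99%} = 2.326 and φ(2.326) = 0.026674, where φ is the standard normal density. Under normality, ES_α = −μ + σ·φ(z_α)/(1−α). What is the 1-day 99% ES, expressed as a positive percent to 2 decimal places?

Tail multiplier: φ(z)/(1−α) = 0.026674 / 0.01 = 2.667.
ES = 0.661% × 2.667 = 1.763%.

1.76%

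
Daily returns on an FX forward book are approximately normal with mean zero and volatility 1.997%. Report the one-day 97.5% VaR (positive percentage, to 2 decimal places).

3.91%

At 97.5% one-sided, z = 1.960.
VaR = z·σ = 1.960 × 1.997% = 3.914%.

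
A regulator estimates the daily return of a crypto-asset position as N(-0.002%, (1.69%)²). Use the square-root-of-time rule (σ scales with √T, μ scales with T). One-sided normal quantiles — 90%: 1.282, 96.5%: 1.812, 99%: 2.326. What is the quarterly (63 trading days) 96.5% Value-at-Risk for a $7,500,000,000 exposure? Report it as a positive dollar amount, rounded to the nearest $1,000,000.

$1,832,000,000

σ_{63d} = 1.69% × √63 = 13.414%; μ_{63d} = 63 × -0.002% = -0.126%.
VaR = −(-0.126%) + 1.812 × 13.414% = 24.432%.
On $7,500,000,000: 0.24432 × $7,500,000,000 = $1,832,400,000.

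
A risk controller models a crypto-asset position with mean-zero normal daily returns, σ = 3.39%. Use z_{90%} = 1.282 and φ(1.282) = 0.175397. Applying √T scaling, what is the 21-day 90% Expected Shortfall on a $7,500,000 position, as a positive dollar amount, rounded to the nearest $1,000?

$2,044,000

σ_{21d} = 3.39% × √21 = 15.535%.
ES multiplier = φ(z)/(1−α) = 0.175397/0.1 = 1.754.
ES = 15.535% × 1.754 = 27.248%; on $7,500,000: $2,043,600.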